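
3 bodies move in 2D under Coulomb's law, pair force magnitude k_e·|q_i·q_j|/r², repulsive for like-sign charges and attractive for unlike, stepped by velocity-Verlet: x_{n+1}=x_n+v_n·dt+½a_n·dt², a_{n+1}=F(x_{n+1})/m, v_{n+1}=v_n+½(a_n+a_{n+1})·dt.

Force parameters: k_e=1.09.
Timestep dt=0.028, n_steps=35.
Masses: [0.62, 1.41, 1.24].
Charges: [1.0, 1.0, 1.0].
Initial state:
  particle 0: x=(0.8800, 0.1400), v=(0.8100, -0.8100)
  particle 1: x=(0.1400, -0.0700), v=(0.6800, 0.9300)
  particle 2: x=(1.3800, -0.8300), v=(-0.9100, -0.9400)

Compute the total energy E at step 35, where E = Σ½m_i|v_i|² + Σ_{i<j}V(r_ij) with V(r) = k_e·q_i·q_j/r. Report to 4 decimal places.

5.5680

step 0: x0=(0.8800, 0.1400) x1=(0.1400, -0.0700) x2=(1.3800, -0.8300)
step 1: x0=(0.9035, 0.1182) x1=(0.1584, -0.0440) x2=(1.3548, -0.8567)
step 2: x0=(0.9289, 0.0979) x1=(0.1756, -0.0181) x2=(1.3301, -0.8841)
step 3: x0=(0.9561, 0.0791) x1=(0.1915, 0.0078) x2=(1.3059, -0.9122)
step 4: x0=(0.9853, 0.0618) x1=(0.2062, 0.0338) x2=(1.2822, -0.9412)
step 5: x0=(1.0163, 0.0457) x1=(0.2196, 0.0600) x2=(1.2589, -0.9709)
step 6: x0=(1.0492, 0.0308) x1=(0.2319, 0.0864) x2=(1.2360, -1.0016)
step 7: x0=(1.0840, 0.0170) x1=(0.2431, 0.1131) x2=(1.2133, -1.0330)
step 8: x0=(1.1205, 0.0042) x1=(0.2533, 0.1400) x2=(1.1910, -1.0653)
step 9: x0=(1.1587, -0.0077) x1=(0.2625, 0.1673) x2=(1.1689, -1.0985)
step 10: x0=(1.1985, -0.0187) x1=(0.2709, 0.1950) x2=(1.1470, -1.1324)
step 11: x0=(1.2399, -0.0290) x1=(0.2785, 0.2229) x2=(1.1251, -1.1671)
step 12: x0=(1.2827, -0.0386) x1=(0.2854, 0.2513) x2=(1.1034, -1.2026)
step 13: x0=(1.3269, -0.0475) x1=(0.2917, 0.2799) x2=(1.0817, -1.2388)
step 14: x0=(1.3724, -0.0559) x1=(0.2973, 0.3090) x2=(1.0600, -1.2757)
step 15: x0=(1.4191, -0.0638) x1=(0.3025, 0.3383) x2=(1.0384, -1.3131)
step 16: x0=(1.4669, -0.0713) x1=(0.3071, 0.3680) x2=(1.0166, -1.3512)
step 17: x0=(1.5159, -0.0783) x1=(0.3114, 0.3979) x2=(0.9949, -1.3898)
step 18: x0=(1.5659, -0.0850) x1=(0.3152, 0.4282) x2=(0.9731, -1.4289)
step 19: x0=(1.6168, -0.0915) x1=(0.3186, 0.4587) x2=(0.9512, -1.4684)
step 20: x0=(1.6686, -0.0976) x1=(0.3218, 0.4895) x2=(0.9292, -1.5084)
step 21: x0=(1.7213, -0.1035) x1=(0.3246, 0.5205) x2=(0.9071, -1.5487)
step 22: x0=(1.7748, -0.1093) x1=(0.3272, 0.5518) x2=(0.8850, -1.5895)
step 23: x0=(1.8289, -0.1149) x1=(0.3295, 0.5832) x2=(0.8628, -1.6305)
step 24: x0=(1.8838, -0.1203) x1=(0.3316, 0.6149) x2=(0.8405, -1.6719)
step 25: x0=(1.9393, -0.1256) x1=(0.3335, 0.6468) x2=(0.8181, -1.7135)
step 26: x0=(1.9954, -0.1308) x1=(0.3352, 0.6789) x2=(0.7956, -1.7554)
step 27: x0=(2.0521, -0.1358) x1=(0.3367, 0.7111) x2=(0.7731, -1.7976)
step 28: x0=(2.1093, -0.1409) x1=(0.3380, 0.7435) x2=(0.7505, -1.8400)
step 29: x0=(2.1670, -0.1458) x1=(0.3392, 0.7761) x2=(0.7278, -1.8826)
step 30: x0=(2.2252, -0.1507) x1=(0.3403, 0.8088) x2=(0.7050, -1.9254)
step 31: x0=(2.2838, -0.1555) x1=(0.3412, 0.8416) x2=(0.6821, -1.9684)
step 32: x0=(2.3428, -0.1603) x1=(0.3420, 0.8746) x2=(0.6592, -2.0116)
step 33: x0=(2.4022, -0.1650) x1=(0.3427, 0.9077) x2=(0.6363, -2.0549)
step 34: x0=(2.4620, -0.1697) x1=(0.3433, 0.9409) x2=(0.6132, -2.0984)
step 35: x0=(2.5221, -0.1744) x1=(0.3437, 0.9743) x2=(0.5901, -2.1420)
step 0 velocities: v0=(0.8100, -0.8100) v1=(0.6800, 0.9300) v2=(-0.9100, -0.9400)
step 0: KE=2.4038, PE=3.1653, E=5.5691
step 35 velocities: v0=(2.1531, -0.1668) v1=(0.0154, 1.1928) v2=(-0.8259, -1.5604)
step 35: KE=4.3814, PE=1.1866, E=5.5680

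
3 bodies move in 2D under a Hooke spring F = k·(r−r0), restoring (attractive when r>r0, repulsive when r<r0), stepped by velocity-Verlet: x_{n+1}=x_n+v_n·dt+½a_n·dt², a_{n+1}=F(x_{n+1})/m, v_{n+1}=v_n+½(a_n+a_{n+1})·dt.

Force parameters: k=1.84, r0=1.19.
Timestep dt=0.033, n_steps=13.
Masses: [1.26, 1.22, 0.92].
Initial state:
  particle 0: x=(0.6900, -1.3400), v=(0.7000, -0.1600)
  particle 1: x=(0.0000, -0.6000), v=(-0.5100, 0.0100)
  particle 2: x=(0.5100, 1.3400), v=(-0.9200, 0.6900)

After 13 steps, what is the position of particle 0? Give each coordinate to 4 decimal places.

step 0: x0=(0.6900, -1.3400) x1=(0.0000, -0.6000) x2=(0.5100, 1.3400)
step 1: x0=(0.7131, -1.3442) x1=(-0.0168, -0.5989) x2=(0.4795, 1.3603)
step 2: x0=(0.7362, -1.3461) x1=(-0.0334, -0.5963) x2=(0.4489, 1.3755)
step 3: x0=(0.7591, -1.3458) x1=(-0.0498, -0.5923) x2=(0.4182, 1.3856)
step 4: x0=(0.7819, -1.3430) x1=(-0.0659, -0.5868) x2=(0.3875, 1.3905)
step 5: x0=(0.8043, -1.3379) x1=(-0.0819, -0.5799) x2=(0.3568, 1.3903)
step 6: x0=(0.8264, -1.3303) x1=(-0.0976, -0.5716) x2=(0.3263, 1.3849)
step 7: x0=(0.8480, -1.3202) x1=(-0.1129, -0.5621) x2=(0.2961, 1.3744)
step 8: x0=(0.8691, -1.3077) x1=(-0.1280, -0.5513) x2=(0.2662, 1.3590)
step 9: x0=(0.8895, -1.2927) x1=(-0.1428, -0.5394) x2=(0.2367, 1.3386)
step 10: x0=(0.9093, -1.2753) x1=(-0.1572, -0.5263) x2=(0.2077, 1.3134)
step 11: x0=(0.9282, -1.2554) x1=(-0.1712, -0.5123) x2=(0.1793, 1.2837)
step 12: x0=(0.9464, -1.2333) x1=(-0.1848, -0.4974) x2=(0.1514, 1.2495)
step 13: x0=(0.9636, -1.2088) x1=(-0.1980, -0.4817) x2=(0.1243, 1.2111)

(0.9636, -1.2088)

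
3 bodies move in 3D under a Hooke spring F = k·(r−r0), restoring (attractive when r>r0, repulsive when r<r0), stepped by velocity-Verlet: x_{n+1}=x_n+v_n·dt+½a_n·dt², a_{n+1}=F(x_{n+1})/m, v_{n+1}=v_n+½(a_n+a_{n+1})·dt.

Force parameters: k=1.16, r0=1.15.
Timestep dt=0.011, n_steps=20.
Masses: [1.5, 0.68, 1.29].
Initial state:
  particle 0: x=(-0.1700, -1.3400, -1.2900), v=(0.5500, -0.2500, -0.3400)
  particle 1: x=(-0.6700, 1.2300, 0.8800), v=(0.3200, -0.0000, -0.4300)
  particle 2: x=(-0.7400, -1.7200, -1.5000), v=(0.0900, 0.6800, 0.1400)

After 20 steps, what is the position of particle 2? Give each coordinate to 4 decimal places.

(-0.7272, -1.5317, -1.4370)

step 0: x0=(-0.1700, -1.3400, -1.2900) x1=(-0.6700, 1.2300, 0.8800) x2=(-0.7400, -1.7200, -1.5000)
step 1: x0=(-0.1639, -1.3427, -1.2937) x1=(-0.6665, 1.2296, 0.8750) x2=(-0.7390, -1.7124, -1.4984)
step 2: x0=(-0.1579, -1.3451, -1.2972) x1=(-0.6628, 1.2285, 0.8693) x2=(-0.7381, -1.7046, -1.4966)
step 3: x0=(-0.1518, -1.3474, -1.3006) x1=(-0.6592, 1.2265, 0.8629) x2=(-0.7372, -1.6967, -1.4946)
step 4: x0=(-0.1458, -1.3496, -1.3038) x1=(-0.6555, 1.2238, 0.8560) x2=(-0.7363, -1.6885, -1.4925)
step 5: x0=(-0.1397, -1.3515, -1.3069) x1=(-0.6517, 1.2203, 0.8484) x2=(-0.7355, -1.6801, -1.4902)
step 6: x0=(-0.1337, -1.3533, -1.3098) x1=(-0.6478, 1.2161, 0.8402) x2=(-0.7347, -1.6716, -1.4878)
step 7: x0=(-0.1276, -1.3548, -1.3126) x1=(-0.6439, 1.2111, 0.8313) x2=(-0.7339, -1.6628, -1.4852)
step 8: x0=(-0.1215, -1.3562, -1.3153) x1=(-0.6400, 1.2053, 0.8219) x2=(-0.7332, -1.6539, -1.4824)
step 9: x0=(-0.1154, -1.3575, -1.3178) x1=(-0.6360, 1.1988, 0.8118) x2=(-0.7325, -1.6447, -1.4795)
step 10: x0=(-0.1094, -1.3585, -1.3202) x1=(-0.6319, 1.1916, 0.8011) x2=(-0.7318, -1.6354, -1.4764)
step 11: x0=(-0.1033, -1.3594, -1.3224) x1=(-0.6278, 1.1836, 0.7898) x2=(-0.7312, -1.6258, -1.4731)
step 12: x0=(-0.0972, -1.3601, -1.3245) x1=(-0.6236, 1.1748, 0.7779) x2=(-0.7306, -1.6161, -1.4697)
step 13: x0=(-0.0911, -1.3607, -1.3264) x1=(-0.6194, 1.1653, 0.7654) x2=(-0.7300, -1.6062, -1.4662)
step 14: x0=(-0.0850, -1.3610, -1.3283) x1=(-0.6151, 1.1551, 0.7523) x2=(-0.7295, -1.5961, -1.4624)
step 15: x0=(-0.0789, -1.3612, -1.3299) x1=(-0.6107, 1.1442, 0.7386) x2=(-0.7290, -1.5858, -1.4586)
step 16: x0=(-0.0727, -1.3613, -1.3315) x1=(-0.6063, 1.1326, 0.7244) x2=(-0.7286, -1.5754, -1.4545)
step 17: x0=(-0.0666, -1.3611, -1.3329) x1=(-0.6018, 1.1202, 0.7095) x2=(-0.7282, -1.5647, -1.4504)
step 18: x0=(-0.0605, -1.3609, -1.3342) x1=(-0.5973, 1.1072, 0.6941) x2=(-0.7278, -1.5539, -1.4461)
step 19: x0=(-0.0543, -1.3604, -1.3354) x1=(-0.5928, 1.0934, 0.6781) x2=(-0.7275, -1.5429, -1.4416)
step 20: x0=(-0.0482, -1.3598, -1.3364) x1=(-0.5881, 1.0790, 0.6616) x2=(-0.7272, -1.5317, -1.4370)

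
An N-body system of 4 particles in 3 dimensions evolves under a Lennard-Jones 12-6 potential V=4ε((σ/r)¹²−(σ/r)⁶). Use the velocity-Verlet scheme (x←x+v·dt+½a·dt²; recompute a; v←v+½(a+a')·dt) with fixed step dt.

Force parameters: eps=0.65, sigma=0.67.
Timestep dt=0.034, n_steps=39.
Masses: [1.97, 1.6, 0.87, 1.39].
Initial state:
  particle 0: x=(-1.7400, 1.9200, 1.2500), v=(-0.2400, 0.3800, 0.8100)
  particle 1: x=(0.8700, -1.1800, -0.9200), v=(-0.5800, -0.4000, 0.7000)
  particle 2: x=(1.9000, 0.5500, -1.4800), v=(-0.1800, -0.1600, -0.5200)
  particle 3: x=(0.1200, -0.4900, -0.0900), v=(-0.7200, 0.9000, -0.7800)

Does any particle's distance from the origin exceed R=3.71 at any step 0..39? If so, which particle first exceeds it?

yes, particle 0

step 0: x0=(-1.7400, 1.9200, 1.2500) x1=(0.8700, -1.1800, -0.9200) x2=(1.9000, 0.5500, -1.4800) x3=(0.1200, -0.4900, -0.0900)
step 1: x0=(-1.7482, 1.9329, 1.2775) x1=(0.8502, -1.1936, -0.8962) x2=(1.8939, 0.5446, -1.4977) x3=(0.0956, -0.4594, -0.1166)
step 2: x0=(-1.7563, 1.9458, 1.3051) x1=(0.8304, -1.2070, -0.8722) x2=(1.8877, 0.5391, -1.5154) x3=(0.0712, -0.4290, -0.1432)
step 3: x0=(-1.7645, 1.9588, 1.3326) x1=(0.8105, -1.2204, -0.8482) x2=(1.8816, 0.5336, -1.5330) x3=(0.0470, -0.3986, -0.1700)
step 4: x0=(-1.7726, 1.9717, 1.3602) x1=(0.7905, -1.2337, -0.8241) x2=(1.8755, 0.5282, -1.5507) x3=(0.0229, -0.3684, -0.1969)
step 5: x0=(-1.7808, 1.9846, 1.3877) x1=(0.7704, -1.2469, -0.8000) x2=(1.8693, 0.5227, -1.5683) x3=(-0.0012, -0.3382, -0.2238)
step 6: x0=(-1.7890, 1.9975, 1.4152) x1=(0.7502, -1.2600, -0.7757) x2=(1.8632, 0.5172, -1.5860) x3=(-0.0251, -0.3082, -0.2508)
step 7: x0=(-1.7971, 2.0104, 1.4428) x1=(0.7299, -1.2730, -0.7515) x2=(1.8570, 0.5117, -1.6036) x3=(-0.0489, -0.2782, -0.2779)
step 8: x0=(-1.8053, 2.0234, 1.4703) x1=(0.7096, -1.2859, -0.7272) x2=(1.8508, 0.5062, -1.6213) x3=(-0.0727, -0.2484, -0.3050)
step 9: x0=(-1.8134, 2.0363, 1.4979) x1=(0.6893, -1.2987, -0.7028) x2=(1.8446, 0.5007, -1.6389) x3=(-0.0964, -0.2187, -0.3322)
step 10: x0=(-1.8216, 2.0492, 1.5254) x1=(0.6688, -1.3114, -0.6785) x2=(1.8385, 0.4952, -1.6566) x3=(-0.1200, -0.1890, -0.3594)
step 11: x0=(-1.8298, 2.0621, 1.5529) x1=(0.6483, -1.3241, -0.6541) x2=(1.8323, 0.4897, -1.6742) x3=(-0.1436, -0.1595, -0.3866)
step 12: x0=(-1.8379, 2.0750, 1.5805) x1=(0.6278, -1.3366, -0.6297) x2=(1.8261, 0.4842, -1.6918) x3=(-0.1671, -0.1300, -0.4139)
step 13: x0=(-1.8461, 2.0879, 1.6080) x1=(0.6073, -1.3492, -0.6053) x2=(1.8199, 0.4787, -1.7095) x3=(-0.1906, -0.1006, -0.4411)
step 14: x0=(-1.8542, 2.1009, 1.6356) x1=(0.5867, -1.3616, -0.5809) x2=(1.8137, 0.4731, -1.7271) x3=(-0.2140, -0.0712, -0.4684)
step 15: x0=(-1.8624, 2.1138, 1.6631) x1=(0.5660, -1.3741, -0.5564) x2=(1.8075, 0.4676, -1.7447) x3=(-0.2374, -0.0419, -0.4956)
step 16: x0=(-1.8705, 2.1267, 1.6906) x1=(0.5454, -1.3865, -0.5320) x2=(1.8013, 0.4621, -1.7623) x3=(-0.2607, -0.0126, -0.5229)
step 17: x0=(-1.8787, 2.1396, 1.7182) x1=(0.5247, -1.3988, -0.5076) x2=(1.7951, 0.4565, -1.7799) x3=(-0.2841, 0.0166, -0.5502)
step 18: x0=(-1.8869, 2.1525, 1.7457) x1=(0.5041, -1.4112, -0.4832) x2=(1.7889, 0.4510, -1.7976) x3=(-0.3074, 0.0458, -0.5774)
step 19: x0=(-1.8950, 2.1655, 1.7732) x1=(0.4834, -1.4235, -0.4588) x2=(1.7826, 0.4455, -1.8152) x3=(-0.3307, 0.0750, -0.6047)
step 20: x0=(-1.9032, 2.1784, 1.8008) x1=(0.4627, -1.4357, -0.4344) x2=(1.7764, 0.4399, -1.8328) x3=(-0.3540, 0.1041, -0.6320)
step 21: x0=(-1.9113, 2.1913, 1.8283) x1=(0.4419, -1.4480, -0.4100) x2=(1.7702, 0.4344, -1.8504) x3=(-0.3773, 0.1332, -0.6592)
step 22: x0=(-1.9195, 2.2042, 1.8559) x1=(0.4212, -1.4602, -0.3856) x2=(1.7640, 0.4289, -1.8680) x3=(-0.4005, 0.1623, -0.6865)
step 23: x0=(-1.9277, 2.2171, 1.8834) x1=(0.4005, -1.4725, -0.3611) x2=(1.7577, 0.4233, -1.8856) x3=(-0.4238, 0.1914, -0.7138)
step 24: x0=(-1.9358, 2.2300, 1.9109) x1=(0.3798, -1.4847, -0.3367) x2=(1.7515, 0.4178, -1.9032) x3=(-0.4470, 0.2205, -0.7410)
step 25: x0=(-1.9440, 2.2430, 1.9385) x1=(0.3590, -1.4969, -0.3123) x2=(1.7452, 0.4122, -1.9208) x3=(-0.4703, 0.2496, -0.7683)
step 26: x0=(-1.9521, 2.2559, 1.9660) x1=(0.3383, -1.5091, -0.2880) x2=(1.7390, 0.4067, -1.9384) x3=(-0.4935, 0.2787, -0.7955)
step 27: x0=(-1.9603, 2.2688, 1.9935) x1=(0.3176, -1.5213, -0.2636) x2=(1.7327, 0.4011, -1.9560) x3=(-0.5167, 0.3077, -0.8228)
step 28: x0=(-1.9684, 2.2817, 2.0211) x1=(0.2968, -1.5335, -0.2392) x2=(1.7265, 0.3956, -1.9735) x3=(-0.5400, 0.3368, -0.8501)
step 29: x0=(-1.9766, 2.2946, 2.0486) x1=(0.2761, -1.5457, -0.2148) x2=(1.7202, 0.3900, -1.9911) x3=(-0.5632, 0.3658, -0.8773)
step 30: x0=(-1.9848, 2.3075, 2.0762) x1=(0.2553, -1.5579, -0.1904) x2=(1.7140, 0.3845, -2.0087) x3=(-0.5864, 0.3949, -0.9046)
step 31: x0=(-1.9929, 2.3205, 2.1037) x1=(0.2346, -1.5701, -0.1660) x2=(1.7077, 0.3789, -2.0263) x3=(-0.6096, 0.4239, -0.9318)
step 32: x0=(-2.0011, 2.3334, 2.1312) x1=(0.2139, -1.5823, -0.1416) x2=(1.7015, 0.3734, -2.0439) x3=(-0.6328, 0.4530, -0.9591)
step 33: x0=(-2.0092, 2.3463, 2.1588) x1=(0.1931, -1.5944, -0.1172) x2=(1.6952, 0.3678, -2.0615) x3=(-0.6560, 0.4820, -0.9863)
step 34: x0=(-2.0174, 2.3592, 2.1863) x1=(0.1724, -1.6066, -0.0928) x2=(1.6889, 0.3623, -2.0790) x3=(-0.6793, 0.5110, -1.0136)
step 35: x0=(-2.0255, 2.3721, 2.2138) x1=(0.1516, -1.6188, -0.0685) x2=(1.6827, 0.3567, -2.0966) x3=(-0.7025, 0.5401, -1.0408)
step 36: x0=(-2.0337, 2.3850, 2.2414) x1=(0.1309, -1.6309, -0.0441) x2=(1.6764, 0.3512, -2.1142) x3=(-0.7257, 0.5691, -1.0681)
step 37: x0=(-2.0419, 2.3980, 2.2689) x1=(0.1101, -1.6431, -0.0197) x2=(1.6701, 0.3456, -2.1318) x3=(-0.7489, 0.5981, -1.0953)
step 38: x0=(-2.0500, 2.4109, 2.2965) x1=(0.0894, -1.6553, 0.0047) x2=(1.6638, 0.3401, -2.1493) x3=(-0.7721, 0.6271, -1.1226)
step 39: x0=(-2.0582, 2.4238, 2.3240) x1=(0.0686, -1.6675, 0.0291) x2=(1.6575, 0.3345, -2.1669) x3=(-0.7953, 0.6562, -1.1498)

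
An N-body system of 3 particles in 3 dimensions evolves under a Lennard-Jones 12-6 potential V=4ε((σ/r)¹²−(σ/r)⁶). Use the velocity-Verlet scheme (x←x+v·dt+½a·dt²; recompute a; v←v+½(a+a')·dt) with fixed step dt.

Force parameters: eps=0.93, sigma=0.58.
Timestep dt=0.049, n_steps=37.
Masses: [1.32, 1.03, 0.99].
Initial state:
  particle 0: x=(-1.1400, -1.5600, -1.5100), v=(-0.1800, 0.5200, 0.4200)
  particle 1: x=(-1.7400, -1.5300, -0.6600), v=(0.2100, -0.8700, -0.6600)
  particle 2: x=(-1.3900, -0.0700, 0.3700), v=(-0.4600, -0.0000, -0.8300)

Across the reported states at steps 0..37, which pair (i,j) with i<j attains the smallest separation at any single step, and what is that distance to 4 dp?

step 0: x0=(-1.1400, -1.5600, -1.5100) x1=(-1.7400, -1.5300, -0.6600) x2=(-1.3900, -0.0700, 0.3700)
step 1: x0=(-1.1491, -1.5345, -1.4890) x1=(-1.7293, -1.5726, -0.6929) x2=(-1.4125, -0.0700, 0.3293)
step 2: x0=(-1.1592, -1.5091, -1.4667) x1=(-1.7174, -1.6152, -0.7274) x2=(-1.4351, -0.0701, 0.2886)
step 3: x0=(-1.1706, -1.4839, -1.4426) x1=(-1.7038, -1.6574, -0.7642) x2=(-1.4576, -0.0701, 0.2479)
step 4: x0=(-1.1839, -1.4593, -1.4161) x1=(-1.6878, -1.6987, -0.8041) x2=(-1.4802, -0.0702, 0.2072)
step 5: x0=(-1.1999, -1.4360, -1.3863) x1=(-1.6683, -1.7385, -0.8481) x2=(-1.5027, -0.0703, 0.1664)
step 6: x0=(-1.2195, -1.4150, -1.3524) x1=(-1.6441, -1.7752, -0.8975) x2=(-1.5253, -0.0705, 0.1256)
step 7: x0=(-1.2432, -1.3976, -1.3140) x1=(-1.6147, -1.8074, -0.9525) x2=(-1.5478, -0.0706, 0.0848)
step 8: x0=(-1.2683, -1.3816, -1.2743) x1=(-1.5836, -1.8377, -1.0092) x2=(-1.5704, -0.0708, 0.0440)
step 9: x0=(-1.2836, -1.3513, -1.2429) x1=(-1.5651, -1.8863, -1.0552) x2=(-1.5929, -0.0710, 0.0032)
step 10: x0=(-1.2957, -1.3151, -1.2136) x1=(-1.5505, -1.9424, -1.0986) x2=(-1.6155, -0.0713, -0.0377)
step 11: x0=(-1.3100, -1.2843, -1.1832) x1=(-1.5332, -1.9916, -1.1433) x2=(-1.6380, -0.0716, -0.0786)
step 12: x0=(-1.3264, -1.2599, -1.1525) x1=(-1.5132, -2.0326, -1.1884) x2=(-1.6605, -0.0719, -0.1195)
step 13: x0=(-1.3440, -1.2406, -1.1219) x1=(-1.4917, -2.0668, -1.2332) x2=(-1.6830, -0.0723, -0.1605)
step 14: x0=(-1.3624, -1.2251, -1.0918) x1=(-1.4692, -2.0962, -1.2773) x2=(-1.7055, -0.0728, -0.2016)
step 15: x0=(-1.3811, -1.2123, -1.0623) x1=(-1.4464, -2.1220, -1.3207) x2=(-1.7280, -0.0733, -0.2427)
step 16: x0=(-1.3999, -1.2014, -1.0332) x1=(-1.4233, -2.1453, -1.3634) x2=(-1.7504, -0.0740, -0.2839)
step 17: x0=(-1.4189, -1.1917, -1.0046) x1=(-1.4002, -2.1669, -1.4055) x2=(-1.7728, -0.0749, -0.3252)
step 18: x0=(-1.4378, -1.1827, -0.9762) x1=(-1.3772, -2.1874, -1.4471) x2=(-1.7951, -0.0759, -0.3667)
step 19: x0=(-1.4568, -1.1742, -0.9480) x1=(-1.3542, -2.2070, -1.4883) x2=(-1.8173, -0.0773, -0.4083)
step 20: x0=(-1.4758, -1.1659, -0.9199) x1=(-1.3312, -2.2260, -1.5292) x2=(-1.8394, -0.0789, -0.4500)
step 21: x0=(-1.4949, -1.1576, -0.8919) x1=(-1.3083, -2.2446, -1.5698) x2=(-1.8614, -0.0810, -0.4919)
step 22: x0=(-1.5141, -1.1492, -0.8639) x1=(-1.2854, -2.2630, -1.6103) x2=(-1.8832, -0.0835, -0.5341)
step 23: x0=(-1.5334, -1.1405, -0.8358) x1=(-1.2626, -2.2811, -1.6507) x2=(-1.9048, -0.0866, -0.5763)
step 24: x0=(-1.5528, -1.1313, -0.8077) x1=(-1.2398, -2.2992, -1.6910) x2=(-1.9262, -0.0904, -0.6188)
step 25: x0=(-1.5725, -1.1216, -0.7795) x1=(-1.2171, -2.3171, -1.7312) x2=(-1.9472, -0.0951, -0.6614)
step 26: x0=(-1.5924, -1.1112, -0.7513) x1=(-1.1943, -2.3350, -1.7714) x2=(-1.9680, -0.1007, -0.7041)
step 27: x0=(-1.6126, -1.1001, -0.7230) x1=(-1.1716, -2.3528, -1.8115) x2=(-1.9883, -0.1074, -0.7469)
step 28: x0=(-1.6331, -1.0881, -0.6949) x1=(-1.1489, -2.3706, -1.8516) x2=(-2.0081, -0.1153, -0.7897)
step 29: x0=(-1.6540, -1.0751, -0.6668) x1=(-1.1262, -2.3884, -1.8917) x2=(-2.0275, -0.1244, -0.8323)
step 30: x0=(-1.6753, -1.0611, -0.6389) x1=(-1.1035, -2.4062, -1.9317) x2=(-2.0463, -0.1350, -0.8747)
step 31: x0=(-1.6970, -1.0460, -0.6113) x1=(-1.0808, -2.4239, -1.9718) x2=(-2.0645, -0.1471, -0.9167)
step 32: x0=(-1.7192, -1.0298, -0.5841) x1=(-1.0581, -2.4416, -2.0118) x2=(-2.0821, -0.1607, -0.9582)
step 33: x0=(-1.7419, -1.0124, -0.5574) x1=(-1.0355, -2.4593, -2.0518) x2=(-2.0991, -0.1757, -0.9990)
step 34: x0=(-1.7650, -0.9940, -0.5313) x1=(-1.0128, -2.4771, -2.0919) x2=(-2.1155, -0.1922, -1.0391)
step 35: x0=(-1.7886, -0.9745, -0.5058) x1=(-0.9901, -2.4948, -2.1319) x2=(-2.1312, -0.2102, -1.0783)
step 36: x0=(-1.8126, -0.9541, -0.4811) x1=(-0.9674, -2.5125, -2.1719) x2=(-2.1464, -0.2294, -1.1165)
step 37: x0=(-1.8370, -0.9327, -0.4571) x1=(-0.9448, -2.5302, -2.2119) x2=(-2.1610, -0.2498, -1.1537)

pair (0,1), distance 0.6146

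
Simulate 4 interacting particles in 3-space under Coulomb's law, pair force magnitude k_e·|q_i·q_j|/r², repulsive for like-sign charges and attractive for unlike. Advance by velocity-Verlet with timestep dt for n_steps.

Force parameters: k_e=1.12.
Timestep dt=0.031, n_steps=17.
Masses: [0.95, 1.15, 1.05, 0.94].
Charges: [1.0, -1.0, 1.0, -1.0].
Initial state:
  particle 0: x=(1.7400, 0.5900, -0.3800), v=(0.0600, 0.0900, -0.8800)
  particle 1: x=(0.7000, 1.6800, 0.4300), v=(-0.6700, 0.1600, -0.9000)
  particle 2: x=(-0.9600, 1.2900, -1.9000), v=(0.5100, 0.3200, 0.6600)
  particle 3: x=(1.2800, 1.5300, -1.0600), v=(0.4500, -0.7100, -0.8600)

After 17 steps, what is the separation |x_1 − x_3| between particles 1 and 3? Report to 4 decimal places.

2.0087

step 0: x0=(1.7400, 0.5900, -0.3800) x1=(0.7000, 1.6800, 0.4300) x2=(-0.9600, 1.2900, -1.9000) x3=(1.2800, 1.5300, -1.0600)
step 1: x0=(1.7417, 0.5932, -0.4074) x1=(0.6792, 1.6849, 0.4021) x2=(-0.9441, 1.2999, -1.8795) x3=(1.2941, 1.5077, -1.0867)
step 2: x0=(1.7429, 0.5971, -0.4349) x1=(0.6585, 1.6896, 0.3744) x2=(-0.9281, 1.3100, -1.8589) x3=(1.3084, 1.4847, -1.1134)
step 3: x0=(1.7437, 0.6019, -0.4627) x1=(0.6377, 1.6941, 0.3467) x2=(-0.9119, 1.3200, -1.8381) x3=(1.3230, 1.4611, -1.1402)
step 4: x0=(1.7441, 0.6074, -0.4907) x1=(0.6168, 1.6984, 0.3191) x2=(-0.8955, 1.3301, -1.8172) x3=(1.3379, 1.4368, -1.1669)
step 5: x0=(1.7441, 0.6138, -0.5190) x1=(0.5960, 1.7027, 0.2915) x2=(-0.8790, 1.3403, -1.7962) x3=(1.3530, 1.4118, -1.1935)
step 6: x0=(1.7436, 0.6210, -0.5476) x1=(0.5751, 1.7067, 0.2639) x2=(-0.8623, 1.3505, -1.7751) x3=(1.3685, 1.3861, -1.2200)
step 7: x0=(1.7427, 0.6291, -0.5767) x1=(0.5542, 1.7107, 0.2364) x2=(-0.8454, 1.3608, -1.7539) x3=(1.3842, 1.3596, -1.2462)
step 8: x0=(1.7413, 0.6381, -0.6061) x1=(0.5332, 1.7145, 0.2089) x2=(-0.8283, 1.3711, -1.7325) x3=(1.4003, 1.3323, -1.2722)
step 9: x0=(1.7394, 0.6479, -0.6361) x1=(0.5122, 1.7181, 0.1814) x2=(-0.8111, 1.3815, -1.7110) x3=(1.4167, 1.3042, -1.2978)
step 10: x0=(1.7371, 0.6587, -0.6666) x1=(0.4911, 1.7217, 0.1539) x2=(-0.7936, 1.3920, -1.6893) x3=(1.4335, 1.2752, -1.3229)
step 11: x0=(1.7342, 0.6705, -0.6978) x1=(0.4700, 1.7251, 0.1263) x2=(-0.7760, 1.4025, -1.6675) x3=(1.4506, 1.2453, -1.3475)
step 12: x0=(1.7309, 0.6833, -0.7298) x1=(0.4488, 1.7284, 0.0987) x2=(-0.7581, 1.4130, -1.6455) x3=(1.4681, 1.2145, -1.3715)
step 13: x0=(1.7269, 0.6972, -0.7627) x1=(0.4275, 1.7316, 0.0710) x2=(-0.7401, 1.4236, -1.6234) x3=(1.4860, 1.1827, -1.3946)
step 14: x0=(1.7225, 0.7121, -0.7966) x1=(0.4061, 1.7347, 0.0432) x2=(-0.7219, 1.4343, -1.6011) x3=(1.5044, 1.1499, -1.4167)
step 15: x0=(1.7174, 0.7282, -0.8317) x1=(0.3847, 1.7377, 0.0153) x2=(-0.7034, 1.4450, -1.5787) x3=(1.5232, 1.1160, -1.4377)
step 16: x0=(1.7117, 0.7455, -0.8683) x1=(0.3631, 1.7406, -0.0128) x2=(-0.6847, 1.4557, -1.5560) x3=(1.5425, 1.0810, -1.4572)
step 17: x0=(1.7054, 0.7640, -0.9067) x1=(0.3415, 1.7434, -0.0410) x2=(-0.6658, 1.4665, -1.5331) x3=(1.5623, 1.0447, -1.4749)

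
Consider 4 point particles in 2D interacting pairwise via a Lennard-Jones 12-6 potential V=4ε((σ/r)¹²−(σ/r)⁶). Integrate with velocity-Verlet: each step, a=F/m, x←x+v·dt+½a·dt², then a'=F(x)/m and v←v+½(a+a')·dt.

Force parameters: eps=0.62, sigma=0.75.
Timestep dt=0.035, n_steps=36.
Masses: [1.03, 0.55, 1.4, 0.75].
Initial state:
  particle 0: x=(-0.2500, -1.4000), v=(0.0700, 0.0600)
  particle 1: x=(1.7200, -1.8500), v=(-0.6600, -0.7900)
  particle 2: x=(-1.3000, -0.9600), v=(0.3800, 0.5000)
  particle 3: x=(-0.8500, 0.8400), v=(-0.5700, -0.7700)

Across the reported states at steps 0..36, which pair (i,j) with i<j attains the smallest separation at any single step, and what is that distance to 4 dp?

pair (2,3), distance 0.7500

step 0: x0=(-0.2500, -1.4000) x1=(1.7200, -1.8500) x2=(-1.3000, -0.9600) x3=(-0.8500, 0.8400)
step 1: x0=(-0.2480, -1.3977) x1=(1.6969, -1.8776) x2=(-1.2863, -0.9426) x3=(-0.8700, 0.8130)
step 2: x0=(-0.2470, -1.3949) x1=(1.6737, -1.9053) x2=(-1.2719, -0.9256) x3=(-0.8899, 0.7860)
step 3: x0=(-0.2470, -1.3917) x1=(1.6505, -1.9329) x2=(-1.2568, -0.9088) x3=(-0.9099, 0.7588)
step 4: x0=(-0.2481, -1.3880) x1=(1.6272, -1.9605) x2=(-1.2408, -0.8923) x3=(-0.9299, 0.7315)
step 5: x0=(-0.2502, -1.3837) x1=(1.6039, -1.9881) x2=(-1.2240, -0.8762) x3=(-0.9499, 0.7041)
step 6: x0=(-0.2535, -1.3788) x1=(1.5805, -2.0157) x2=(-1.2064, -0.8604) x3=(-0.9700, 0.6765)
step 7: x0=(-0.2579, -1.3733) x1=(1.5571, -2.0432) x2=(-1.1878, -0.8451) x3=(-0.9900, 0.6487)
step 8: x0=(-0.2637, -1.3670) x1=(1.5336, -2.0707) x2=(-1.1682, -0.8301) x3=(-1.0101, 0.6207)
step 9: x0=(-0.2708, -1.3598) x1=(1.5101, -2.0982) x2=(-1.1477, -0.8156) x3=(-1.0302, 0.5923)
step 10: x0=(-0.2794, -1.3518) x1=(1.4865, -2.1257) x2=(-1.1259, -0.8016) x3=(-1.0503, 0.5636)
step 11: x0=(-0.2896, -1.3426) x1=(1.4628, -2.1532) x2=(-1.1030, -0.7882) x3=(-1.0705, 0.5344)
step 12: x0=(-0.3016, -1.3323) x1=(1.4391, -2.1806) x2=(-1.0787, -0.7753) x3=(-1.0906, 0.5045)
step 13: x0=(-0.3154, -1.3205) x1=(1.4153, -2.2080) x2=(-1.0531, -0.7630) x3=(-1.1107, 0.4740)
step 14: x0=(-0.3311, -1.3074) x1=(1.3915, -2.2354) x2=(-1.0261, -0.7513) x3=(-1.1308, 0.4425)
step 15: x0=(-0.3483, -1.2930) x1=(1.3676, -2.2627) x2=(-0.9980, -0.7400) x3=(-1.1508, 0.4099)
step 16: x0=(-0.3661, -1.2781) x1=(1.3437, -2.2900) x2=(-0.9696, -0.7283) x3=(-1.1705, 0.3760)
step 17: x0=(-0.3820, -1.2649) x1=(1.3197, -2.3173) x2=(-0.9427, -0.7145) x3=(-1.1900, 0.3405)
step 18: x0=(-0.3916, -1.2578) x1=(1.2957, -2.3446) x2=(-0.9207, -0.6952) x3=(-1.2090, 0.3030)
step 19: x0=(-0.3923, -1.2602) x1=(1.2716, -2.3718) x2=(-0.9056, -0.6677) x3=(-1.2273, 0.2632)
step 20: x0=(-0.3870, -1.2695) x1=(1.2475, -2.3990) x2=(-0.8955, -0.6336) x3=(-1.2445, 0.2205)
step 21: x0=(-0.3798, -1.2810) x1=(1.2234, -2.4262) x2=(-0.8873, -0.5961) x3=(-1.2606, 0.1747)
step 22: x0=(-0.3731, -1.2919) x1=(1.1992, -2.4534) x2=(-0.8791, -0.5585) x3=(-1.2760, 0.1278)
step 23: x0=(-0.3676, -1.3011) x1=(1.1750, -2.4805) x2=(-0.8676, -0.5266) x3=(-1.2961, 0.0890)
step 24: x0=(-0.3633, -1.3083) x1=(1.1507, -2.5075) x2=(-0.8452, -0.5103) x3=(-1.3347, 0.0767)
step 25: x0=(-0.3603, -1.3135) x1=(1.1264, -2.5346) x2=(-0.8142, -0.5047) x3=(-1.3875, 0.0814)
step 26: x0=(-0.3585, -1.3165) x1=(1.1020, -2.5616) x2=(-0.7813, -0.5018) x3=(-1.4423, 0.0882)
step 27: x0=(-0.3577, -1.3175) x1=(1.0775, -2.5885) x2=(-0.7486, -0.4994) x3=(-1.4951, 0.0931)
step 28: x0=(-0.3579, -1.3164) x1=(1.0531, -2.6154) x2=(-0.7166, -0.4974) x3=(-1.5453, 0.0961)
step 29: x0=(-0.3590, -1.3134) x1=(1.0285, -2.6423) x2=(-0.6850, -0.4961) x3=(-1.5935, 0.0974)
step 30: x0=(-0.3607, -1.3087) x1=(1.0040, -2.6691) x2=(-0.6539, -0.4954) x3=(-1.6400, 0.0977)
step 31: x0=(-0.3629, -1.3028) x1=(0.9793, -2.6958) x2=(-0.6230, -0.4953) x3=(-1.6852, 0.0973)
step 32: x0=(-0.3652, -1.2965) x1=(0.9547, -2.7225) x2=(-0.5925, -0.4952) x3=(-1.7296, 0.0963)
step 33: x0=(-0.3673, -1.2908) x1=(0.9300, -2.7492) x2=(-0.5625, -0.4944) x3=(-1.7734, 0.0950)
step 34: x0=(-0.3688, -1.2873) x1=(0.9052, -2.7758) x2=(-0.5331, -0.4919) x3=(-1.8167, 0.0934)
step 35: x0=(-0.3698, -1.2870) x1=(0.8804, -2.8024) x2=(-0.5043, -0.4870) x3=(-1.8596, 0.0917)
step 36: x0=(-0.3701, -1.2900) x1=(0.8556, -2.8289) x2=(-0.4761, -0.4796) x3=(-1.9022, 0.0899)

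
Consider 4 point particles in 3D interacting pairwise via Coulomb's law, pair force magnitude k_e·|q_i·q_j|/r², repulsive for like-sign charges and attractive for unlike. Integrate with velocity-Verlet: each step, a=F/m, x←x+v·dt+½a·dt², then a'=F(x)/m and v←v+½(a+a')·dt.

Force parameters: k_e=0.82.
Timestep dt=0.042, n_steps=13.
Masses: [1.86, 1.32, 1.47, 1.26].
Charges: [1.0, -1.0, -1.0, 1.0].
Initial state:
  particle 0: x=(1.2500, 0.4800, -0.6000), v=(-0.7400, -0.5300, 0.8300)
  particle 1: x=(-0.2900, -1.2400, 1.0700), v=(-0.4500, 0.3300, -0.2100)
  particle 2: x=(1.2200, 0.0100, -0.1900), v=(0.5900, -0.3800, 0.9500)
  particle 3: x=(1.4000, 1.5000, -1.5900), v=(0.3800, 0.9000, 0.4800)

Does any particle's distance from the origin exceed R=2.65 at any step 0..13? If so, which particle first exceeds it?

yes, particle 3

step 0: x0=(1.2500, 0.4800, -0.6000) x1=(-0.2900, -1.2400, 1.0700) x2=(1.2200, 0.0100, -0.1900) x3=(1.4000, 1.5000, -1.5900)
step 1: x0=(1.2188, 0.4568, -0.5643) x1=(-0.3089, -1.2261, 1.0612) x2=(1.2449, -0.0049, -0.1511) x3=(1.4160, 1.5379, -1.5699)
step 2: x0=(1.1876, 0.4318, -0.5270) x1=(-0.3279, -1.2122, 1.0523) x2=(1.2699, -0.0176, -0.1141) x3=(1.4319, 1.5759, -1.5500)
step 3: x0=(1.1566, 0.4050, -0.4880) x1=(-0.3469, -1.1983, 1.0435) x2=(1.2946, -0.0282, -0.0790) x3=(1.4480, 1.6140, -1.5301)
step 4: x0=(1.1259, 0.3765, -0.4474) x1=(-0.3659, -1.1844, 1.0346) x2=(1.3189, -0.0366, -0.0460) x3=(1.4640, 1.6523, -1.5104)
step 5: x0=(1.0958, 0.3462, -0.4052) x1=(-0.3849, -1.1704, 1.0257) x2=(1.3425, -0.0430, -0.0150) x3=(1.4801, 1.6906, -1.4907)
step 6: x0=(1.0665, 0.3144, -0.3614) x1=(-0.4040, -1.1564, 1.0167) x2=(1.3651, -0.0474, 0.0141) x3=(1.4962, 1.7290, -1.4710)
step 7: x0=(1.0380, 0.2809, -0.3160) x1=(-0.4231, -1.1424, 1.0077) x2=(1.3866, -0.0500, 0.0414) x3=(1.5124, 1.7675, -1.4514)
step 8: x0=(1.0107, 0.2461, -0.2691) x1=(-0.4422, -1.1283, 0.9987) x2=(1.4065, -0.0508, 0.0667) x3=(1.5286, 1.8060, -1.4318)
step 9: x0=(0.9847, 0.2099, -0.2209) x1=(-0.4614, -1.1141, 0.9896) x2=(1.4249, -0.0501, 0.0904) x3=(1.5448, 1.8445, -1.4122)
step 10: x0=(0.9602, 0.1725, -0.1713) x1=(-0.4805, -1.0998, 0.9804) x2=(1.4413, -0.0479, 0.1125) x3=(1.5611, 1.8830, -1.3926)
step 11: x0=(0.9373, 0.1342, -0.1205) x1=(-0.4997, -1.0855, 0.9712) x2=(1.4557, -0.0445, 0.1331) x3=(1.5774, 1.9215, -1.3730)
step 12: x0=(0.9160, 0.0950, -0.0687) x1=(-0.5188, -1.0711, 0.9618) x2=(1.4680, -0.0402, 0.1524) x3=(1.5937, 1.9600, -1.3533)
step 13: x0=(0.8965, 0.0551, -0.0159) x1=(-0.5379, -1.0566, 0.9524) x2=(1.4780, -0.0350, 0.1706) x3=(1.6100, 1.9985, -1.3336)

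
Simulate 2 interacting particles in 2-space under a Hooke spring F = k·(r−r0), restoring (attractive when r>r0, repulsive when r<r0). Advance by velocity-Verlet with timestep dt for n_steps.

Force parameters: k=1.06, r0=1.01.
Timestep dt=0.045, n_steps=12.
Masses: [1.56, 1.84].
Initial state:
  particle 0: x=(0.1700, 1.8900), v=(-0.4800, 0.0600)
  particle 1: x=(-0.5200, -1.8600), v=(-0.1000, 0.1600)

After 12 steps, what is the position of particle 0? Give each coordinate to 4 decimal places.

(-0.1330, 1.6595)

step 0: x0=(0.1700, 1.8900) x1=(-0.5200, -1.8600)
step 1: x0=(0.1481, 1.8908) x1=(-0.5242, -1.8512)
step 2: x0=(0.1254, 1.8878) x1=(-0.5278, -1.8392)
step 3: x0=(0.1021, 1.8811) x1=(-0.5309, -1.8240)
step 4: x0=(0.0782, 1.8706) x1=(-0.5334, -1.8056)
step 5: x0=(0.0537, 1.8565) x1=(-0.5354, -1.7841)
step 6: x0=(0.0285, 1.8387) x1=(-0.5370, -1.7596)
step 7: x0=(0.0029, 1.8173) x1=(-0.5380, -1.7320)
step 8: x0=(-0.0234, 1.7924) x1=(-0.5386, -1.7014)
step 9: x0=(-0.0501, 1.7641) x1=(-0.5387, -1.6679)
step 10: x0=(-0.0773, 1.7325) x1=(-0.5385, -1.6315)
step 11: x0=(-0.1050, 1.6976) x1=(-0.5378, -1.5925)
step 12: x0=(-0.1330, 1.6595) x1=(-0.5368, -1.5507)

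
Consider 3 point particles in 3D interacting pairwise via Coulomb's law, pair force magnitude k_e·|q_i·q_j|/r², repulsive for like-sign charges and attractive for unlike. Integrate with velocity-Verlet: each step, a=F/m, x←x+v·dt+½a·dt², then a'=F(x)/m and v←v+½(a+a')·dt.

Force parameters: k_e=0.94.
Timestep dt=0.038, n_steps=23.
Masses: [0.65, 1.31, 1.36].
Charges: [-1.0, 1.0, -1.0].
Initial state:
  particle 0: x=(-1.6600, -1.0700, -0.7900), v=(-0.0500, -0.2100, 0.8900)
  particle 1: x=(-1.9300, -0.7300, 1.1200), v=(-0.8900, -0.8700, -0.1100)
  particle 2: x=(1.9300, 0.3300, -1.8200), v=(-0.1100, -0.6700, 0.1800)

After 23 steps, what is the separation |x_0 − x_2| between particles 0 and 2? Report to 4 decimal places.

4.2087

step 0: x0=(-1.6600, -1.0700, -0.7900) x1=(-1.9300, -0.7300, 1.1200) x2=(1.9300, 0.3300, -1.8200)
step 1: x0=(-1.6620, -1.0780, -0.7559) x1=(-1.9638, -0.7631, 1.1157) x2=(1.9258, 0.3045, -1.8132)
step 2: x0=(-1.6642, -1.0859, -0.7212) x1=(-1.9975, -0.7962, 1.1111) x2=(1.9217, 0.2791, -1.8063)
step 3: x0=(-1.6666, -1.0937, -0.6859) x1=(-2.0311, -0.8293, 1.1061) x2=(1.9176, 0.2537, -1.7994)
step 4: x0=(-1.6693, -1.1015, -0.6500) x1=(-2.0647, -0.8625, 1.1009) x2=(1.9135, 0.2283, -1.7926)
step 5: x0=(-1.6722, -1.1093, -0.6134) x1=(-2.0981, -0.8958, 1.0953) x2=(1.9094, 0.2029, -1.7857)
step 6: x0=(-1.6754, -1.1171, -0.5762) x1=(-2.1314, -0.9290, 1.0894) x2=(1.9054, 0.1775, -1.7788)
step 7: x0=(-1.6789, -1.1248, -0.5382) x1=(-2.1646, -0.9623, 1.0831) x2=(1.9014, 0.1521, -1.7720)
step 8: x0=(-1.6827, -1.1325, -0.4995) x1=(-2.1977, -0.9956, 1.0765) x2=(1.8974, 0.1267, -1.7651)
step 9: x0=(-1.6869, -1.1401, -0.4601) x1=(-2.2306, -1.0289, 1.0695) x2=(1.8934, 0.1014, -1.7582)
step 10: x0=(-1.6915, -1.1478, -0.4198) x1=(-2.2633, -1.0623, 1.0621) x2=(1.8895, 0.0760, -1.7513)
step 11: x0=(-1.6964, -1.1554, -0.3788) x1=(-2.2959, -1.0956, 1.0543) x2=(1.8855, 0.0507, -1.7445)
step 12: x0=(-1.7018, -1.1631, -0.3369) x1=(-2.3283, -1.1290, 1.0461) x2=(1.8817, 0.0254, -1.7376)
step 13: x0=(-1.7077, -1.1707, -0.2942) x1=(-2.3604, -1.1623, 1.0374) x2=(1.8778, 0.0001, -1.7307)
step 14: x0=(-1.7142, -1.1784, -0.2505) x1=(-2.3924, -1.1957, 1.0283) x2=(1.8739, -0.0252, -1.7238)
step 15: x0=(-1.7212, -1.1862, -0.2059) x1=(-2.4240, -1.2291, 1.0188) x2=(1.8701, -0.0505, -1.7170)
step 16: x0=(-1.7288, -1.1940, -0.1604) x1=(-2.4554, -1.2624, 1.0087) x2=(1.8663, -0.0758, -1.7101)
step 17: x0=(-1.7372, -1.2019, -0.1139) x1=(-2.4864, -1.2957, 0.9982) x2=(1.8626, -0.1011, -1.7032)
step 18: x0=(-1.7462, -1.2099, -0.0664) x1=(-2.5171, -1.3289, 0.9872) x2=(1.8588, -0.1264, -1.6964)
step 19: x0=(-1.7562, -1.2181, -0.0178) x1=(-2.5475, -1.3621, 0.9757) x2=(1.8551, -0.1516, -1.6895)
step 20: x0=(-1.7670, -1.2264, 0.0317) x1=(-2.5774, -1.3952, 0.9637) x2=(1.8514, -0.1769, -1.6827)
step 21: x0=(-1.7788, -1.2350, 0.0824) x1=(-2.6068, -1.4282, 0.9512) x2=(1.8477, -0.2021, -1.6758)
step 22: x0=(-1.7916, -1.2438, 0.1341) x1=(-2.6357, -1.4610, 0.9382) x2=(1.8440, -0.2274, -1.6690)
step 23: x0=(-1.8056, -1.2529, 0.1868) x1=(-2.6641, -1.4938, 0.9246) x2=(1.8404, -0.2526, -1.6622)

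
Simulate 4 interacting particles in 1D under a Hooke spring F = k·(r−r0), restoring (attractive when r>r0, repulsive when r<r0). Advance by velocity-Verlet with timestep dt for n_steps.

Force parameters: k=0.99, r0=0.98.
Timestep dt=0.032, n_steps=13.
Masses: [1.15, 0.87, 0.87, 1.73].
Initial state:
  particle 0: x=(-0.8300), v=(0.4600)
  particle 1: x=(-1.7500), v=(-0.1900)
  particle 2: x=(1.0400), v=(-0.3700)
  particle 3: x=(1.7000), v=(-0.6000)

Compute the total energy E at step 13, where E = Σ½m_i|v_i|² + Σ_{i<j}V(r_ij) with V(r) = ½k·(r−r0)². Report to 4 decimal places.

step 0: x0=(-0.8300) x1=(-1.7500) x2=(1.0400) x3=(1.7000)
step 1: x0=(-0.8142) x1=(-1.7536) x2=(1.0264) x3=(1.6797)
step 2: x0=(-0.7962) x1=(-1.7523) x2=(1.0093) x3=(1.6573)
step 3: x0=(-0.7762) x1=(-1.7462) x2=(0.9888) x3=(1.6328)
step 4: x0=(-0.7543) x1=(-1.7352) x2=(0.9650) x3=(1.6062)
step 5: x0=(-0.7304) x1=(-1.7194) x2=(0.9378) x3=(1.5777)
step 6: x0=(-0.7048) x1=(-1.6990) x2=(0.9076) x3=(1.5472)
step 7: x0=(-0.6776) x1=(-1.6740) x2=(0.8743) x3=(1.5148)
step 8: x0=(-0.6488) x1=(-1.6446) x2=(0.8381) x3=(1.4807)
step 9: x0=(-0.6185) x1=(-1.6110) x2=(0.7992) x3=(1.4448)
step 10: x0=(-0.5869) x1=(-1.5732) x2=(0.7577) x3=(1.4072)
step 11: x0=(-0.5541) x1=(-1.5315) x2=(0.7138) x3=(1.3681)
step 12: x0=(-0.5202) x1=(-1.4862) x2=(0.6677) x3=(1.3275)
step 13: x0=(-0.4853) x1=(-1.4373) x2=(0.6197) x3=(1.2855)
step 0 velocities: v0=(0.4600) v1=(-0.1900) v2=(-0.3700) v3=(-0.6000)
step 0: KE=0.5083, PE=6.2754, E=6.7837
step 13 velocities: v0=(1.1022) v1=(1.5780) v2=(-1.5290) v3=(-1.3331)
step 13: KE=4.3359, PE=2.4441, E=6.7801

6.7801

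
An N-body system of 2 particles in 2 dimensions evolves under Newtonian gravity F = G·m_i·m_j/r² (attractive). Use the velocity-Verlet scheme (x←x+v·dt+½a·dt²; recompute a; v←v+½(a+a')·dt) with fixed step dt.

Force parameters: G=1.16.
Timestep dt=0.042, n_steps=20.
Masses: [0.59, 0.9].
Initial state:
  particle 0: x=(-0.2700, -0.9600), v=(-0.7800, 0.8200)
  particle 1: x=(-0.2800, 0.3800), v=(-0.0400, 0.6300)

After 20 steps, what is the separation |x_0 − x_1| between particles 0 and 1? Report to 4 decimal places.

step 0: x0=(-0.2700, -0.9600) x1=(-0.2800, 0.3800)
step 1: x0=(-0.3028, -0.9250) x1=(-0.2817, 0.4061)
step 2: x0=(-0.3355, -0.8891) x1=(-0.2834, 0.4316)
step 3: x0=(-0.3682, -0.8520) x1=(-0.2851, 0.4563)
step 4: x0=(-0.4009, -0.8139) x1=(-0.2868, 0.4804)
step 5: x0=(-0.4334, -0.7747) x1=(-0.2887, 0.5037)
step 6: x0=(-0.4658, -0.7344) x1=(-0.2906, 0.5263)
step 7: x0=(-0.4981, -0.6930) x1=(-0.2926, 0.5482)
step 8: x0=(-0.5301, -0.6504) x1=(-0.2947, 0.5693)
step 9: x0=(-0.5620, -0.6066) x1=(-0.2970, 0.5897)
step 10: x0=(-0.5936, -0.5617) x1=(-0.2994, 0.6092)
step 11: x0=(-0.6248, -0.5155) x1=(-0.3021, 0.6280)
step 12: x0=(-0.6558, -0.4681) x1=(-0.3050, 0.6460)
step 13: x0=(-0.6863, -0.4193) x1=(-0.3081, 0.6631)
step 14: x0=(-0.7163, -0.3693) x1=(-0.3116, 0.6793)
step 15: x0=(-0.7458, -0.3179) x1=(-0.3154, 0.6946)
step 16: x0=(-0.7748, -0.2651) x1=(-0.3196, 0.7091)
step 17: x0=(-0.8030, -0.2109) x1=(-0.3242, 0.7225)
step 18: x0=(-0.8305, -0.1551) x1=(-0.3294, 0.7350)
step 19: x0=(-0.8571, -0.0979) x1=(-0.3351, 0.7465)
step 20: x0=(-0.8828, -0.0390) x1=(-0.3414, 0.7570)

0.9626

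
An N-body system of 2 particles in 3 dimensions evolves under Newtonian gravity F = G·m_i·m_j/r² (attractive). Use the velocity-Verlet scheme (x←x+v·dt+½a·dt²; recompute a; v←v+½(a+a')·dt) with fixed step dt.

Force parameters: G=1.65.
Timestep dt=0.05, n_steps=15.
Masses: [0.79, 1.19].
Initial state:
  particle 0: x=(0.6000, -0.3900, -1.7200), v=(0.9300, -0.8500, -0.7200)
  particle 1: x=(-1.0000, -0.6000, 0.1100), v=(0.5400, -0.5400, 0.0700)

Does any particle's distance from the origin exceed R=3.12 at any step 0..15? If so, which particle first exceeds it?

no

step 0: x0=(0.6000, -0.3900, -1.7200) x1=(-1.0000, -0.6000, 0.1100)
step 1: x0=(0.6462, -0.4325, -1.7557) x1=(-0.9728, -0.6270, 0.1133)
step 2: x0=(0.6919, -0.4751, -1.7908) x1=(-0.9453, -0.6539, 0.1162)
step 3: x0=(0.7371, -0.5178, -1.8253) x1=(-0.9174, -0.6808, 0.1187)
step 4: x0=(0.7819, -0.5605, -1.8592) x1=(-0.8893, -0.7077, 0.1208)
step 5: x0=(0.8261, -0.6032, -1.8926) x1=(-0.8608, -0.7345, 0.1226)
step 6: x0=(0.8699, -0.6460, -1.9254) x1=(-0.8320, -0.7613, 0.1240)
step 7: x0=(0.9133, -0.6888, -1.9577) x1=(-0.8029, -0.7881, 0.1250)
step 8: x0=(0.9562, -0.7316, -1.9895) x1=(-0.7735, -0.8149, 0.1257)
step 9: x0=(0.9987, -0.7745, -2.0208) x1=(-0.7439, -0.8417, 0.1261)
step 10: x0=(1.0408, -0.8174, -2.0516) x1=(-0.7140, -0.8684, 0.1261)
step 11: x0=(1.0825, -0.8602, -2.0819) x1=(-0.6838, -0.8952, 0.1258)
step 12: x0=(1.1239, -0.9031, -2.1117) x1=(-0.6533, -0.9219, 0.1252)
step 13: x0=(1.1648, -0.9460, -2.1410) x1=(-0.6227, -0.9487, 0.1243)
step 14: x0=(1.2054, -0.9889, -2.1699) x1=(-0.5917, -0.9754, 0.1231)
step 15: x0=(1.2457, -1.0318, -2.1983) x1=(-0.5606, -1.0021, 0.1216)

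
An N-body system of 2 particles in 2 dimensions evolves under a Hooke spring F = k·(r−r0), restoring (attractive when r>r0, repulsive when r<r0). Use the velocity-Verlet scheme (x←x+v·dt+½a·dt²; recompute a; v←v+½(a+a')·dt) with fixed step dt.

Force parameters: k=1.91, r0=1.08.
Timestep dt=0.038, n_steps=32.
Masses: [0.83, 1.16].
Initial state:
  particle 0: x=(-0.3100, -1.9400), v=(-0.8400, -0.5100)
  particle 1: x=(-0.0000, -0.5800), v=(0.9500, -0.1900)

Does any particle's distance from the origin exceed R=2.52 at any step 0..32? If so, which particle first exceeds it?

step 0: x0=(-0.3100, -1.9400) x1=(-0.0000, -0.5800)
step 1: x0=(-0.3418, -1.9589) x1=(0.0360, -0.5876)
step 2: x0=(-0.3733, -1.9766) x1=(0.0718, -0.5960)
step 3: x0=(-0.4044, -1.9932) x1=(0.1073, -0.6052)
step 4: x0=(-0.4351, -2.0086) x1=(0.1425, -0.6153)
step 5: x0=(-0.4652, -2.0226) x1=(0.1774, -0.6263)
step 6: x0=(-0.4947, -2.0353) x1=(0.2117, -0.6383)
step 7: x0=(-0.5235, -2.0465) x1=(0.2456, -0.6514)
step 8: x0=(-0.5514, -2.0563) x1=(0.2788, -0.6655)
step 9: x0=(-0.5784, -2.0644) x1=(0.3114, -0.6807)
step 10: x0=(-0.6044, -2.0710) x1=(0.3433, -0.6971)
step 11: x0=(-0.6293, -2.0760) x1=(0.3743, -0.7146)
step 12: x0=(-0.6530, -2.0794) x1=(0.4045, -0.7333)
step 13: x0=(-0.6754, -2.0811) x1=(0.4338, -0.7532)
step 14: x0=(-0.6964, -2.0812) x1=(0.4621, -0.7742)
step 15: x0=(-0.7159, -2.0796) x1=(0.4893, -0.7964)
step 16: x0=(-0.7339, -2.0763) x1=(0.5155, -0.8199)
step 17: x0=(-0.7502, -2.0714) x1=(0.5404, -0.8444)
step 18: x0=(-0.7649, -2.0649) x1=(0.5642, -0.8702)
step 19: x0=(-0.7778, -2.0569) x1=(0.5867, -0.8970)
step 20: x0=(-0.7890, -2.0473) x1=(0.6079, -0.9250)
step 21: x0=(-0.7982, -2.0362) x1=(0.6278, -0.9540)
step 22: x0=(-0.8056, -2.0237) x1=(0.6464, -0.9840)
step 23: x0=(-0.8111, -2.0099) x1=(0.6636, -1.0150)
step 24: x0=(-0.8147, -1.9947) x1=(0.6794, -1.0469)
step 25: x0=(-0.8163, -1.9783) x1=(0.6938, -1.0797)
step 26: x0=(-0.8160, -1.9608) x1=(0.7069, -1.1134)
step 27: x0=(-0.8138, -1.9422) x1=(0.7185, -1.1478)
step 28: x0=(-0.8097, -1.9226) x1=(0.7288, -1.1829)
step 29: x0=(-0.8037, -1.9021) x1=(0.7378, -1.2186)
step 30: x0=(-0.7958, -1.8808) x1=(0.7454, -1.2550)
step 31: x0=(-0.7862, -1.8587) x1=(0.7518, -1.2918)
step 32: x0=(-0.7748, -1.8360) x1=(0.7569, -1.3292)

no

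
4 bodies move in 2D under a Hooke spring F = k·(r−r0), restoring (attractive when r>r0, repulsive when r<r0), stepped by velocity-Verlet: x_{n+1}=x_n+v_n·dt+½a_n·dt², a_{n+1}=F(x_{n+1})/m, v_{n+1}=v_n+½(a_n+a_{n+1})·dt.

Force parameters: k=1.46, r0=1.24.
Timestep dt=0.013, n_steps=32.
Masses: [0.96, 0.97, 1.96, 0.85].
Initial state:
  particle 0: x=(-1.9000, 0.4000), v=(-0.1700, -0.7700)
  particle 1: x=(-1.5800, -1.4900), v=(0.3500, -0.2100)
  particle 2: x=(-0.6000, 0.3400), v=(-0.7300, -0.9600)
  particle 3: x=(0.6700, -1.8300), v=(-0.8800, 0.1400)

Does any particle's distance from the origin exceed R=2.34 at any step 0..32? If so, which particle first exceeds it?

no

step 0: x0=(-1.9000, 0.4000) x1=(-1.5800, -1.4900) x2=(-0.6000, 0.3400) x3=(0.6700, -1.8300)
step 1: x0=(-1.9020, 0.3897) x1=(-1.5753, -1.4926) x2=(-0.6095, 0.3274) x3=(0.6581, -1.8278)
step 2: x0=(-1.9035, 0.3789) x1=(-1.5702, -1.4948) x2=(-0.6189, 0.3146) x3=(0.6452, -1.8248)
step 3: x0=(-1.9046, 0.3676) x1=(-1.5649, -1.4968) x2=(-0.6284, 0.3015) x3=(0.6314, -1.8211)
step 4: x0=(-1.9052, 0.3557) x1=(-1.5592, -1.4984) x2=(-0.6378, 0.2883) x3=(0.6167, -1.8166)
step 5: x0=(-1.9053, 0.3433) x1=(-1.5532, -1.4998) x2=(-0.6471, 0.2748) x3=(0.6010, -1.8114)
step 6: x0=(-1.9051, 0.3305) x1=(-1.5470, -1.5008) x2=(-0.6565, 0.2611) x3=(0.5845, -1.8054)
step 7: x0=(-1.9044, 0.3171) x1=(-1.5404, -1.5016) x2=(-0.6658, 0.2472) x3=(0.5670, -1.7988)
step 8: x0=(-1.9032, 0.3032) x1=(-1.5336, -1.5020) x2=(-0.6750, 0.2331) x3=(0.5487, -1.7914)
step 9: x0=(-1.9017, 0.2889) x1=(-1.5265, -1.5022) x2=(-0.6843, 0.2188) x3=(0.5296, -1.7834)
step 10: x0=(-1.8997, 0.2740) x1=(-1.5192, -1.5021) x2=(-0.6935, 0.2042) x3=(0.5096, -1.7746)
step 11: x0=(-1.8974, 0.2588) x1=(-1.5116, -1.5018) x2=(-0.7026, 0.1896) x3=(0.4887, -1.7653)
step 12: x0=(-1.8946, 0.2430) x1=(-1.5038, -1.5012) x2=(-0.7117, 0.1747) x3=(0.4671, -1.7552)
step 13: x0=(-1.8915, 0.2268) x1=(-1.4958, -1.5003) x2=(-0.7208, 0.1596) x3=(0.4447, -1.7446)
step 14: x0=(-1.8880, 0.2102) x1=(-1.4875, -1.4992) x2=(-0.7299, 0.1444) x3=(0.4216, -1.7333)
step 15: x0=(-1.8842, 0.1932) x1=(-1.4790, -1.4979) x2=(-0.7388, 0.1290) x3=(0.3977, -1.7214)
step 16: x0=(-1.8800, 0.1757) x1=(-1.4704, -1.4963) x2=(-0.7478, 0.1134) x3=(0.3731, -1.7090)
step 17: x0=(-1.8754, 0.1578) x1=(-1.4615, -1.4945) x2=(-0.7567, 0.0977) x3=(0.3477, -1.6960)
step 18: x0=(-1.8706, 0.1396) x1=(-1.4525, -1.4925) x2=(-0.7655, 0.0818) x3=(0.3218, -1.6825)
step 19: x0=(-1.8654, 0.1210) x1=(-1.4434, -1.4903) x2=(-0.7744, 0.0658) x3=(0.2952, -1.6684)
step 20: x0=(-1.8599, 0.1020) x1=(-1.4341, -1.4879) x2=(-0.7831, 0.0496) x3=(0.2679, -1.6538)
step 21: x0=(-1.8542, 0.0827) x1=(-1.4246, -1.4853) x2=(-0.7918, 0.0333) x3=(0.2401, -1.6388)
step 22: x0=(-1.8481, 0.0630) x1=(-1.4150, -1.4825) x2=(-0.8005, 0.0169) x3=(0.2117, -1.6233)
step 23: x0=(-1.8418, 0.0431) x1=(-1.4054, -1.4796) x2=(-0.8091, 0.0004) x3=(0.1828, -1.6073)
step 24: x0=(-1.8353, 0.0228) x1=(-1.3956, -1.4764) x2=(-0.8176, -0.0163) x3=(0.1533, -1.5910)
step 25: x0=(-1.8285, 0.0022) x1=(-1.3857, -1.4732) x2=(-0.8261, -0.0330) x3=(0.1234, -1.5742)
step 26: x0=(-1.8216, -0.0186) x1=(-1.3758, -1.4698) x2=(-0.8346, -0.0499) x3=(0.0930, -1.5571)
step 27: x0=(-1.8144, -0.0397) x1=(-1.3658, -1.4662) x2=(-0.8430, -0.0668) x3=(0.0622, -1.5396)
step 28: x0=(-1.8070, -0.0611) x1=(-1.3557, -1.4626) x2=(-0.8513, -0.0839) x3=(0.0310, -1.5217)
step 29: x0=(-1.7995, -0.0827) x1=(-1.3456, -1.4588) x2=(-0.8596, -0.1010) x3=(-0.0005, -1.5036)
step 30: x0=(-1.7918, -0.1045) x1=(-1.3355, -1.4550) x2=(-0.8678, -0.1181) x3=(-0.0324, -1.4851)
step 31: x0=(-1.7840, -0.1265) x1=(-1.3254, -1.4510) x2=(-0.8760, -0.1354) x3=(-0.0646, -1.4664)
step 32: x0=(-1.7760, -0.1487) x1=(-1.3152, -1.4470) x2=(-0.8841, -0.1527) x3=(-0.0970, -1.4475)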